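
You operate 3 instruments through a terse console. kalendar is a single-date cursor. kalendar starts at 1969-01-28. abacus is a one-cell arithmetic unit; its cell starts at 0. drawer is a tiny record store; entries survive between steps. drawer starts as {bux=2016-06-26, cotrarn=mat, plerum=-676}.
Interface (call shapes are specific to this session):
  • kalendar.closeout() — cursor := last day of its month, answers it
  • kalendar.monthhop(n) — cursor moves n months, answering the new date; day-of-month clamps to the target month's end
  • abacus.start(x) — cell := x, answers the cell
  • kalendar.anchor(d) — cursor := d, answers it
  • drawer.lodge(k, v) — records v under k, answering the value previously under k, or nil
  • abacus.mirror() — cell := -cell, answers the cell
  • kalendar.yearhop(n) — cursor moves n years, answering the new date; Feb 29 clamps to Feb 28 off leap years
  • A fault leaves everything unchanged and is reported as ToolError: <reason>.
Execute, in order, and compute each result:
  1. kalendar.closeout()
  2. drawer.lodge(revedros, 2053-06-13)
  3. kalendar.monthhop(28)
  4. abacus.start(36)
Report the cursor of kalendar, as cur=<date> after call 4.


Answer: cur=1971-05-31

Derivation:
Calling closeout: 1969-01-31.
I use lodge with k→revedros, v→2053-06-13, — result: nil.
Then monthhop with n→28, — result: 1971-05-31.
I use start with x→36, yielding 36.


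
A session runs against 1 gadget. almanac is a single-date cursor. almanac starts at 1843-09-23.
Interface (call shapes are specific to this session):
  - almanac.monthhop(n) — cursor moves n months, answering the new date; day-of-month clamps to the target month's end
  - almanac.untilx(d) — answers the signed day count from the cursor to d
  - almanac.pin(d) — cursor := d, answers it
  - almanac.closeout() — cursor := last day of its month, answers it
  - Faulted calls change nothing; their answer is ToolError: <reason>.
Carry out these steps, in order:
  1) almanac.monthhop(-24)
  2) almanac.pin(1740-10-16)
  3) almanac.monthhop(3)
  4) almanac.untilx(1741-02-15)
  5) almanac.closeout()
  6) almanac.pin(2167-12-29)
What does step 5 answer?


==> monthhop(n: -24)
<== 1841-09-23
==> pin(d: 1740-10-16)
<== 1740-10-16
==> monthhop(n: 3)
<== 1741-01-16
==> untilx(d: 1741-02-15)
<== 30
==> closeout()
<== 1741-01-31
==> pin(d: 2167-12-29)
<== 2167-12-29

Answer: 1741-01-31


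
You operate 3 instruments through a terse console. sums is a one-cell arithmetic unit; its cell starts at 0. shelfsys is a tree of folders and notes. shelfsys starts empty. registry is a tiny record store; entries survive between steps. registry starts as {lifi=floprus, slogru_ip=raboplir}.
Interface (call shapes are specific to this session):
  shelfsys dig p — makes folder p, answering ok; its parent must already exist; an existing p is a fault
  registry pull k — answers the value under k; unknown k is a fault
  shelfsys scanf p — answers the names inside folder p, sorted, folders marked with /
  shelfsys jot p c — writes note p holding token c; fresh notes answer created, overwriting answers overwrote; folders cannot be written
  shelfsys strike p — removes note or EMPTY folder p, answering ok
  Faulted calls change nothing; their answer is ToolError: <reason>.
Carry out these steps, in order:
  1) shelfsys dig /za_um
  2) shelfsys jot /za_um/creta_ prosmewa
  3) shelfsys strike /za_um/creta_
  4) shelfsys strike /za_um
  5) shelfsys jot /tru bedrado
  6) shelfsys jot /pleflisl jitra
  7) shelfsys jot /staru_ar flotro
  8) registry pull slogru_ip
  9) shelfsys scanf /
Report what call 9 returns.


Now I run shelfsys dig on p→/za_um, giving ok.
I try shelfsys jot on p→/za_um/creta_, c→prosmewa, → created.
I run shelfsys strike on p→/za_um/creta_, — result: ok.
I use shelfsys strike on p→/za_um, and see ok.
Then shelfsys jot on p→/tru, c→bedrado, giving created.
I run shelfsys jot on p→/pleflisl, c→jitra, — result: created.
I invoke shelfsys jot on p→/staru_ar, c→flotro, — result: created.
Now I run registry pull on k→slogru_ip, and get raboplir.
I use shelfsys scanf on p→/, and see [pleflisl, staru_ar, tru].

Answer: [pleflisl, staru_ar, tru]


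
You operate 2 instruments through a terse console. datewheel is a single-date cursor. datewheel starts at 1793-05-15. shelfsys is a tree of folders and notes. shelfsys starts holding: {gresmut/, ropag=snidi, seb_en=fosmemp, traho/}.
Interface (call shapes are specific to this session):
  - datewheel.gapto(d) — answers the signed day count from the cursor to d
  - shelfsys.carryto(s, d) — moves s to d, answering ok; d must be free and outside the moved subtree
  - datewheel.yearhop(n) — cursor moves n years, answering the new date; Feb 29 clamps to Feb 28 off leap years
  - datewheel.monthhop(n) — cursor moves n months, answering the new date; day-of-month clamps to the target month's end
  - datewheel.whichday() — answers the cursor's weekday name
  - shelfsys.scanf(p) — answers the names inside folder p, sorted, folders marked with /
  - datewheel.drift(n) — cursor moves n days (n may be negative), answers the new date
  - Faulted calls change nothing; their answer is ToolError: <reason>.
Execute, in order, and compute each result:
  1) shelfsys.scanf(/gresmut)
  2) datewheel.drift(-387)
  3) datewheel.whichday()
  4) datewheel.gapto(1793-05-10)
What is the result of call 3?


Act: shelfsys.scanf[p='/gresmut']
Obs: []
Act: datewheel.drift[n='-387']
Obs: 1792-04-23
Act: datewheel.whichday[]
Obs: Monday
Act: datewheel.gapto[d='1793-05-10']
Obs: 382

Answer: Monday


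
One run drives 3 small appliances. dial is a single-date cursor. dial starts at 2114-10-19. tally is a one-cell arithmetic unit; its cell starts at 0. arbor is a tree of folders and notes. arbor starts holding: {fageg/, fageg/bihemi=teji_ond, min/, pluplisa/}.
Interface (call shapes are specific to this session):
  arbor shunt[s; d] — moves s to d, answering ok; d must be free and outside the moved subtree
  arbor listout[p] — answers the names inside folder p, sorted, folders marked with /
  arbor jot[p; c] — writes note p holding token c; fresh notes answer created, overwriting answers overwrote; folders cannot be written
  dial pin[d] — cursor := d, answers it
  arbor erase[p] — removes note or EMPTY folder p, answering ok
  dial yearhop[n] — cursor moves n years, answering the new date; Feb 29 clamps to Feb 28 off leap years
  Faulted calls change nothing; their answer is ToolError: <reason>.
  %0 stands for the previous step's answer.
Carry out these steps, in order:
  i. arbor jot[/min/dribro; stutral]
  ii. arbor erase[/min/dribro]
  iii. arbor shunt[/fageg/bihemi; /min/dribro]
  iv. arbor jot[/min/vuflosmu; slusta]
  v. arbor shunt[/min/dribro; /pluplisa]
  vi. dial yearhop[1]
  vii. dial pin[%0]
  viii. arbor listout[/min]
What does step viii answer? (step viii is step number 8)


>> arbor jot(p→/min/dribro, c→stutral)
<< created
>> arbor erase(p→/min/dribro)
<< ok
>> arbor shunt(s→/fageg/bihemi, d→/min/dribro)
<< ok
>> arbor jot(p→/min/vuflosmu, c→slusta)
<< created
>> arbor shunt(s→/min/dribro, d→/pluplisa)
<< ToolError: exists
>> dial yearhop(n→1)
<< 2115-10-19
>> dial pin(d→%0)
<< 2115-10-19
>> arbor listout(p→/min)
<< [dribro, vuflosmu]

Answer: [dribro, vuflosmu]


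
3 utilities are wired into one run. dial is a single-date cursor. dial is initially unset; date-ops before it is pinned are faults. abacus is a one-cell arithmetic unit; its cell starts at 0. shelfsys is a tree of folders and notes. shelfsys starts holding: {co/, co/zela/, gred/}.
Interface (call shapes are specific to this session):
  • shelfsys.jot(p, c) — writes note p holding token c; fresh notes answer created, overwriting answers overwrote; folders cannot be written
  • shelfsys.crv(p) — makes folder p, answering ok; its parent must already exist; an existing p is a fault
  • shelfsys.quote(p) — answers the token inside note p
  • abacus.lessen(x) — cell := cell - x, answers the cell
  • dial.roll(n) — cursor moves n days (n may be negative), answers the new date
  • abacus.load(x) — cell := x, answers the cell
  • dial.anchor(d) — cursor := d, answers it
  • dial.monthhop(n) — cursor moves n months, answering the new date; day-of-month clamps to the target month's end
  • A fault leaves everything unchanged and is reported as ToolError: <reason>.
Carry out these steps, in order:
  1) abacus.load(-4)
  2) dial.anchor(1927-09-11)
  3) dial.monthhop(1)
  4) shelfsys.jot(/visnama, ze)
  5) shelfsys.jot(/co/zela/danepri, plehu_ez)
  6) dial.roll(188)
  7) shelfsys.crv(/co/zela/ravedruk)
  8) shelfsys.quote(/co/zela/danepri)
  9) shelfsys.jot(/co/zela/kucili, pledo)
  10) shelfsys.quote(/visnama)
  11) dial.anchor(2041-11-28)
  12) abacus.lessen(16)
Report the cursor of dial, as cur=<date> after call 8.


> load x='-4'
= -4
> anchor d='1927-09-11'
= 1927-09-11
> monthhop n='1'
= 1927-10-11
> jot p='/visnama' c='ze'
= created
> jot p='/co/zela/danepri' c='plehu_ez'
= created
> roll n='188'
= 1928-04-16
> crv p='/co/zela/ravedruk'
= ok
> quote p='/co/zela/danepri'
= plehu_ez
> jot p='/co/zela/kucili' c='pledo'
= created
> quote p='/visnama'
= ze
> anchor d='2041-11-28'
= 2041-11-28
> lessen x='16'
= -20

Answer: cur=1928-04-16


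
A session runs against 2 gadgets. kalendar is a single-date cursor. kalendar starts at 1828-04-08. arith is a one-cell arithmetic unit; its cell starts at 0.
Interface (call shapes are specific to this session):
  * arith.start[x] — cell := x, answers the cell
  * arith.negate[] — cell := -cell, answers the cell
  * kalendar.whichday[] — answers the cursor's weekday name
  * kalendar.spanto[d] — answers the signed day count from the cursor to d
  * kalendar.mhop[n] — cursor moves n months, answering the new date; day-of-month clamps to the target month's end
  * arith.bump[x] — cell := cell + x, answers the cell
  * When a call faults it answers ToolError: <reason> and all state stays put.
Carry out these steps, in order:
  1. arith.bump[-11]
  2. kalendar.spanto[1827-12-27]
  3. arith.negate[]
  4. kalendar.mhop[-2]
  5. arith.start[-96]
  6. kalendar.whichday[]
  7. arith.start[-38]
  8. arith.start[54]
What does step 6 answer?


> arith.bump x: -11
[out] -11
> kalendar.spanto d: 1827-12-27
[out] -103
> arith.negate
[out] 11
> kalendar.mhop n: -2
[out] 1828-02-08
> arith.start x: -96
[out] -96
> kalendar.whichday
[out] Friday
> arith.start x: -38
[out] -38
> arith.start x: 54
[out] 54

Answer: Friday


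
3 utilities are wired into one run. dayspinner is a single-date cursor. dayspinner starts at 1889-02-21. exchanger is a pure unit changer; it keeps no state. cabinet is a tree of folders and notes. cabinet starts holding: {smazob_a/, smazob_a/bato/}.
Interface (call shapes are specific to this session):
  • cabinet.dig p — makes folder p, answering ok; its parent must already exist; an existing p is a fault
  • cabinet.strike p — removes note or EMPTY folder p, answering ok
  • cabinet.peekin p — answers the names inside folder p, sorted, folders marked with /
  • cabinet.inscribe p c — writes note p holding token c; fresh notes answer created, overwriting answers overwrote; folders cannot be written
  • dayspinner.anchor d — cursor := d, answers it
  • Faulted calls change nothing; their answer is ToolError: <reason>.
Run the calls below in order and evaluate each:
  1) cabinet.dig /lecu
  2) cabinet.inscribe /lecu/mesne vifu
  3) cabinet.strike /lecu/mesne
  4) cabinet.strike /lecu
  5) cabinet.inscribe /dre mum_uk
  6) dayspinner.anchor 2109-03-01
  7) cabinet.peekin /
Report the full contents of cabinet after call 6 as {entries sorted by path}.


Answer: {dre=mum_uk, smazob_a/, smazob_a/bato/}

Derivation:
Do: dig[p='/lecu']
See: ok
Do: inscribe[p='/lecu/mesne'; c='vifu']
See: created
Do: strike[p='/lecu/mesne']
See: ok
Do: strike[p='/lecu']
See: ok
Do: inscribe[p='/dre'; c='mum_uk']
See: created
Do: anchor[d='2109-03-01']
See: 2109-03-01
Do: peekin[p='/']
See: [dre, smazob_a/]


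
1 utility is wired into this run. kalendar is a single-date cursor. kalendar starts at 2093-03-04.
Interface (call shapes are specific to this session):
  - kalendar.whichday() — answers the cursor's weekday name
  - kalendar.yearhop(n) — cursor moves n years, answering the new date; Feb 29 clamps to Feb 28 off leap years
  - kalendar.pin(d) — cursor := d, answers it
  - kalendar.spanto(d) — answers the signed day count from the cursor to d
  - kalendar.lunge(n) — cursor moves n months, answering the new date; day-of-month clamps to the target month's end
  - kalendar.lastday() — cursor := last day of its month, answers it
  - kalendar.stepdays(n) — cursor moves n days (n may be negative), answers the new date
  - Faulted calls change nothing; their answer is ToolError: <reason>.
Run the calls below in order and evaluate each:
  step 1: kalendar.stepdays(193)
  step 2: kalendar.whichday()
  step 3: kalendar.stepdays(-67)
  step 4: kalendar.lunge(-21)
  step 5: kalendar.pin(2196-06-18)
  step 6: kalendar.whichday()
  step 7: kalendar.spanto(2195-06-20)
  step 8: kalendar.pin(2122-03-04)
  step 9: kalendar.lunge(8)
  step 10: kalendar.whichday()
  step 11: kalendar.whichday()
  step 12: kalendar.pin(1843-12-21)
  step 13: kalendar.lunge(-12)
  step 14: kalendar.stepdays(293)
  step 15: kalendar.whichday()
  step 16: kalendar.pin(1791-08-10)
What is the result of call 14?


>>> kalendar.stepdays n→193
  2093-09-13
>>> kalendar.whichday
  Sunday
>>> kalendar.stepdays n→-67
  2093-07-08
>>> kalendar.lunge n→-21
  2091-10-08
>>> kalendar.pin d→2196-06-18
  2196-06-18
>>> kalendar.whichday
  Saturday
>>> kalendar.spanto d→2195-06-20
  -364
>>> kalendar.pin d→2122-03-04
  2122-03-04
>>> kalendar.lunge n→8
  2122-11-04
>>> kalendar.whichday
  Wednesday
>>> kalendar.whichday
  Wednesday
>>> kalendar.pin d→1843-12-21
  1843-12-21
>>> kalendar.lunge n→-12
  1842-12-21
>>> kalendar.stepdays n→293
  1843-10-10
>>> kalendar.whichday
  Tuesday
>>> kalendar.pin d→1791-08-10
  1791-08-10

Answer: 1843-10-10


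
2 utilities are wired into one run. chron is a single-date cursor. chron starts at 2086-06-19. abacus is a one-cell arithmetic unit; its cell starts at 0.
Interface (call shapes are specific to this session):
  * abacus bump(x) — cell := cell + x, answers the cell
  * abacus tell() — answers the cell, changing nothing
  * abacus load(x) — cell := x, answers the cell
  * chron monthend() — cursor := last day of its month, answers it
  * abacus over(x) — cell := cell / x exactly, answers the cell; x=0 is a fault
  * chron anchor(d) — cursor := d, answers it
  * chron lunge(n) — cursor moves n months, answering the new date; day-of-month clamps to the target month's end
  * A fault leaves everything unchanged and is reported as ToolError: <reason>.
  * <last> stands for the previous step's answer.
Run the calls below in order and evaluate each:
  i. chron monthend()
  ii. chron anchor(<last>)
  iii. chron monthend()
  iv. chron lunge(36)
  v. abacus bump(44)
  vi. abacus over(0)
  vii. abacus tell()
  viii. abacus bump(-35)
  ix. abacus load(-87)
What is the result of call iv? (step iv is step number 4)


→ chron monthend()
← 2086-06-30
→ chron anchor(d=<last>)
← 2086-06-30
→ chron monthend()
← 2086-06-30
→ chron lunge(n=36)
← 2089-06-30
→ abacus bump(x=44)
← 44
→ abacus over(x=0)
← ToolError: division by zero
→ abacus tell()
← 44
→ abacus bump(x=-35)
← 9
→ abacus load(x=-87)
← -87

Answer: 2089-06-30


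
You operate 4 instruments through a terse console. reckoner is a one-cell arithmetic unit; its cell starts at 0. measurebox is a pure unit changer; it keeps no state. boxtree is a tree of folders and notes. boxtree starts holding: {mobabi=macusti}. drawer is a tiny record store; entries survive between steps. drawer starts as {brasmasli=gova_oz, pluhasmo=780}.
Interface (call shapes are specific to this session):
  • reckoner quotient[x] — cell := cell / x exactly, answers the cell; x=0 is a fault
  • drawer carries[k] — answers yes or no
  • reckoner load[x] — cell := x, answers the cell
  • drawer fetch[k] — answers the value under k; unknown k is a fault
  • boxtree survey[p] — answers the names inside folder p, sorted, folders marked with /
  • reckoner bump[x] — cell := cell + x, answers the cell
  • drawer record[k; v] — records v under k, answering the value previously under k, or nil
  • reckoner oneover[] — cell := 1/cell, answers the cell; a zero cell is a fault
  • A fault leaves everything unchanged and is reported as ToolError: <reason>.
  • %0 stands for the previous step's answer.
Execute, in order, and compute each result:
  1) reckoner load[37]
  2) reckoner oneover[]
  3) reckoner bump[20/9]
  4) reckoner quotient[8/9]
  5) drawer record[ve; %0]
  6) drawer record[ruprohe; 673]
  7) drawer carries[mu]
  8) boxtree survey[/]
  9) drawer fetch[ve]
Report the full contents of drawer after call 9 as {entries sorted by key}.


==> reckoner load(37)
<== 37
==> reckoner oneover()
<== 1/37
==> reckoner bump(20/9)
<== 749/333
==> reckoner quotient(8/9)
<== 749/296
==> drawer record(ve, %0)
<== nil
==> drawer record(ruprohe, 673)
<== nil
==> drawer carries(mu)
<== no
==> boxtree survey(/)
<== [mobabi]
==> drawer fetch(ve)
<== 749/296

Answer: {brasmasli=gova_oz, pluhasmo=780, ruprohe=673, ve=749/296}


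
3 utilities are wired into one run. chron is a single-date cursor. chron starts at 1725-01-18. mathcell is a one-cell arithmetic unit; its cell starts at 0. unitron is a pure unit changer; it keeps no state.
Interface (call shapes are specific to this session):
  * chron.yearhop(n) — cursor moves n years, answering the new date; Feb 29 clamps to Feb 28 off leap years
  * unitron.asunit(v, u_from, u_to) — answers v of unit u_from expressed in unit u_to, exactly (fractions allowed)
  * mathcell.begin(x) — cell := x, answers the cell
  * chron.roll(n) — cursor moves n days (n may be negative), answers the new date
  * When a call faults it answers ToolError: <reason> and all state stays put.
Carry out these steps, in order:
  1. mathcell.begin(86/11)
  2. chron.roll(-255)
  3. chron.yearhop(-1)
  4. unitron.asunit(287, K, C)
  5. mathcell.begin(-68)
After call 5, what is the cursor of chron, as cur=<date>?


Answer: cur=1723-05-08

Derivation:
> begin x: 86/11
  86/11
> roll n: -255
  1724-05-08
> yearhop n: -1
  1723-05-08
> asunit v: 287 u_from: K u_to: C
  277/20
> begin x: -68
  -68


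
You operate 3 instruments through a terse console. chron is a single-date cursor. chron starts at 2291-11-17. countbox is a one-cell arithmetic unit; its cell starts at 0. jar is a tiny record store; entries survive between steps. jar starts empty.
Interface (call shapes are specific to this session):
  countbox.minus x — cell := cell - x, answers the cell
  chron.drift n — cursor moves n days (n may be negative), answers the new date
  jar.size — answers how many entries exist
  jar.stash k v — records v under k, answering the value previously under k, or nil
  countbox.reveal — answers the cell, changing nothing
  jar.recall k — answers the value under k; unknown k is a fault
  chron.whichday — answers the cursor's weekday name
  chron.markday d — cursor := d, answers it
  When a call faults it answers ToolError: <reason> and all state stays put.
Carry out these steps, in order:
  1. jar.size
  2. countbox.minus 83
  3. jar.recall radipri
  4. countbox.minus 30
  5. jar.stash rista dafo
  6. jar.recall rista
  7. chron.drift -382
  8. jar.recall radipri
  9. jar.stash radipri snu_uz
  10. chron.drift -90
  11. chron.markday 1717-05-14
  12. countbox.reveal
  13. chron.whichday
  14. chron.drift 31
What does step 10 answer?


I run size, which returns 0.
I try minus with 83, and get -83.
Next I call recall with radipri, which returns ToolError: no such key radipri.
Then minus with 30, and see -113.
Then stash with rista, dafo, giving nil.
Using recall with rista: dafo.
I try drift with -382, and see 2290-10-31.
I run recall with radipri, giving ToolError: no such key radipri.
Invoking stash with radipri, snu_uz, → nil.
I run drift with -90, giving 2290-08-02.
I invoke markday with 1717-05-14, → 1717-05-14.
I call reveal(), → -113.
Using whichday(), which returns Friday.
Next I call drift with 31, and get 1717-06-14.

Answer: 2290-08-02


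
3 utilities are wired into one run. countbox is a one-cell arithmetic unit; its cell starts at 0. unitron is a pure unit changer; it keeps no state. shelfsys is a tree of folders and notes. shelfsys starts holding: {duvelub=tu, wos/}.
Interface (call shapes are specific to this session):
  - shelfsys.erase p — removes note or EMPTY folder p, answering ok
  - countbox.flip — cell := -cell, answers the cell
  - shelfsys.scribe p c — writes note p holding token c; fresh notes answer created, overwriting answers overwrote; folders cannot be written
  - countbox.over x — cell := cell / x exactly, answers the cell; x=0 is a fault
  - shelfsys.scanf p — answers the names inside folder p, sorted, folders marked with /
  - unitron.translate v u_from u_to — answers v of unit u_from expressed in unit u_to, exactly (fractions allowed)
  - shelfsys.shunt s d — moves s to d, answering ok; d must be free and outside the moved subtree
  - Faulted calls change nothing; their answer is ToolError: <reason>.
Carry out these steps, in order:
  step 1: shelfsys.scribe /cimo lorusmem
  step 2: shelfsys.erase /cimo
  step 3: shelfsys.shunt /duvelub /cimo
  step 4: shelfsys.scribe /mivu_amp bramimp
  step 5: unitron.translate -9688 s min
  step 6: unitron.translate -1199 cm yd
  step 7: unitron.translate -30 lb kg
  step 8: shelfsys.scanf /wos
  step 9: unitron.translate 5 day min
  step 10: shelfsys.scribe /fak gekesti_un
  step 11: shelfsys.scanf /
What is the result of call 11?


Answer: [cimo, fak, mivu_amp, wos/]

Derivation:
Step: shelfsys.scribe[p: /cimo; c: lorusmem]
Result: created
Step: shelfsys.erase[p: /cimo]
Result: ok
Step: shelfsys.shunt[s: /duvelub; d: /cimo]
Result: ok
Step: shelfsys.scribe[p: /mivu_amp; c: bramimp]
Result: created
Step: unitron.translate[v: -9688; u_from: s; u_to: min]
Result: -2422/15
Step: unitron.translate[v: -1199; u_from: cm; u_to: yd]
Result: -29975/2286
Step: unitron.translate[v: -30; u_from: lb; u_to: kg]
Result: -136077711/10000000
Step: shelfsys.scanf[p: /wos]
Result: []
Step: unitron.translate[v: 5; u_from: day; u_to: min]
Result: 7200
Step: shelfsys.scribe[p: /fak; c: gekesti_un]
Result: created
Step: shelfsys.scanf[p: /]
Result: [cimo, fak, mivu_amp, wos/]


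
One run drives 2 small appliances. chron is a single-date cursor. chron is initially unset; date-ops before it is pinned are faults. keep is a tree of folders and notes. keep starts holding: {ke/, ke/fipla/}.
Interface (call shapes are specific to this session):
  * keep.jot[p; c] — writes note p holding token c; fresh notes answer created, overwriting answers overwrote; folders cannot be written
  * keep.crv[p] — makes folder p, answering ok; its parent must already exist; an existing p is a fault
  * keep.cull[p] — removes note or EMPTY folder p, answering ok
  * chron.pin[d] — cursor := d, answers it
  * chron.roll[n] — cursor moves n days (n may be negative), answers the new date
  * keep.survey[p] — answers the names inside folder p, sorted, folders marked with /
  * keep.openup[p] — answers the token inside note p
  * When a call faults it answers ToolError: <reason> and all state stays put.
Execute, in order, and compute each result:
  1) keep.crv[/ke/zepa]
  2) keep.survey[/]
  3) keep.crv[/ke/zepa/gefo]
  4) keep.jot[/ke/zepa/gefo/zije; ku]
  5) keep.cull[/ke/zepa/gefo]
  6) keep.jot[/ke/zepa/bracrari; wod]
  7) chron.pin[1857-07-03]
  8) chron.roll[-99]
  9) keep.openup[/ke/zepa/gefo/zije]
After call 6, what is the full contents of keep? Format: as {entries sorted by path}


Answer: {ke/, ke/fipla/, ke/zepa/, ke/zepa/bracrari=wod, ke/zepa/gefo/, ke/zepa/gefo/zije=ku}

Derivation:
CALL keep.crv[p→/ke/zepa]
RET  ok
CALL keep.survey[p→/]
RET  [ke/]
CALL keep.crv[p→/ke/zepa/gefo]
RET  ok
CALL keep.jot[p→/ke/zepa/gefo/zije; c→ku]
RET  created
CALL keep.cull[p→/ke/zepa/gefo]
RET  ToolError: not empty
CALL keep.jot[p→/ke/zepa/bracrari; c→wod]
RET  created
CALL chron.pin[d→1857-07-03]
RET  1857-07-03
CALL chron.roll[n→-99]
RET  1857-03-26
CALL keep.openup[p→/ke/zepa/gefo/zije]
RET  ku


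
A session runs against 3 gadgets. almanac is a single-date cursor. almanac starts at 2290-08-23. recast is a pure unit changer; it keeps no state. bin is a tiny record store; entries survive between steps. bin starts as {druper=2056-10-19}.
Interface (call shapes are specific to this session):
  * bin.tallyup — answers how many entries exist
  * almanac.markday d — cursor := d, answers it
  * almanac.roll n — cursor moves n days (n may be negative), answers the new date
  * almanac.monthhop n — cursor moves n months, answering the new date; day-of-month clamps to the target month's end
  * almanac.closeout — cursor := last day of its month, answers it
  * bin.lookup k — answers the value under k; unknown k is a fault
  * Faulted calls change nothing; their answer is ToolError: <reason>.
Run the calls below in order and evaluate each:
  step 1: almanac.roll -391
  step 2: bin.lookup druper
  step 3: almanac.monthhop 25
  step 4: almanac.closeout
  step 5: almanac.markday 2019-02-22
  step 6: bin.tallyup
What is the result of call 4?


Answer: 2291-08-31

Derivation:
Act: almanac.roll[n='-391']
Obs: 2289-07-28
Act: bin.lookup[k='druper']
Obs: 2056-10-19
Act: almanac.monthhop[n='25']
Obs: 2291-08-28
Act: almanac.closeout[]
Obs: 2291-08-31
Act: almanac.markday[d='2019-02-22']
Obs: 2019-02-22
Act: bin.tallyup[]
Obs: 1


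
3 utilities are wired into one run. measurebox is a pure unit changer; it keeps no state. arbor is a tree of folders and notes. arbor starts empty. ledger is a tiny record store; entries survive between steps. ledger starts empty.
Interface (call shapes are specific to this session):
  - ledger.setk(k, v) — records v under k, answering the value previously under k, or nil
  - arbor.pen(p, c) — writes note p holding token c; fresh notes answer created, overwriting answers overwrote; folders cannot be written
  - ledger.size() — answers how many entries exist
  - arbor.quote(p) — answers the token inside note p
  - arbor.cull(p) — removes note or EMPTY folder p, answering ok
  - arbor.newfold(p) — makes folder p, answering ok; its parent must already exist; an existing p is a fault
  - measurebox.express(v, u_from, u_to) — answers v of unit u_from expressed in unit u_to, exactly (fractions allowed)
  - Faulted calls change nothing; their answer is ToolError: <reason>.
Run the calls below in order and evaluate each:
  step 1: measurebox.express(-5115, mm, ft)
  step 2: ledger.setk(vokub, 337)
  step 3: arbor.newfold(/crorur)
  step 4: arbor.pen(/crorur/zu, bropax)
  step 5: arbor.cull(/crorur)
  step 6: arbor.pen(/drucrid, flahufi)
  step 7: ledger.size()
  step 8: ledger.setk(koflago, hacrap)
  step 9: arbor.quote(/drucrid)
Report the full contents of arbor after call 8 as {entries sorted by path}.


Answer: {crorur/, crorur/zu=bropax, drucrid=flahufi}

Derivation:
// measurebox.express(v=-5115, u_from=mm, u_to=ft) : -8525/508
// ledger.setk(k=vokub, v=337) : nil
// arbor.newfold(p=/crorur) : ok
// arbor.pen(p=/crorur/zu, c=bropax) : created
// arbor.cull(p=/crorur) : ToolError: not empty
// arbor.pen(p=/drucrid, c=flahufi) : created
// ledger.size() : 1
// ledger.setk(k=koflago, v=hacrap) : nil
// arbor.quote(p=/drucrid) : flahufi


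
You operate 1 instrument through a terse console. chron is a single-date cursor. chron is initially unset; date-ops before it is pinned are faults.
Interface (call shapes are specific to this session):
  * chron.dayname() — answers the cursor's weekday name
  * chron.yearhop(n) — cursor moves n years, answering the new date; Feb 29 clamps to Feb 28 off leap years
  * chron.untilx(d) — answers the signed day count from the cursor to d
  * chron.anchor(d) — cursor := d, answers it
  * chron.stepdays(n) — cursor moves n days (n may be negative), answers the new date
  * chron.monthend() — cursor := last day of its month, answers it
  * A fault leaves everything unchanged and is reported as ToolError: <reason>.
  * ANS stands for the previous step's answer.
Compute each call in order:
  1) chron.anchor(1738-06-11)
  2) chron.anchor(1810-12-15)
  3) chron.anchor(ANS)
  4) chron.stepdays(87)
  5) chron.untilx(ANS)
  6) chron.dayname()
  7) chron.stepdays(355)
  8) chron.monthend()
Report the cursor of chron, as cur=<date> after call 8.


CALL chron.anchor[1738-06-11]
RET  1738-06-11
CALL chron.anchor[1810-12-15]
RET  1810-12-15
CALL chron.anchor[ANS]
RET  1810-12-15
CALL chron.stepdays[87]
RET  1811-03-12
CALL chron.untilx[ANS]
RET  0
CALL chron.dayname[]
RET  Tuesday
CALL chron.stepdays[355]
RET  1812-03-01
CALL chron.monthend[]
RET  1812-03-31

Answer: cur=1812-03-31


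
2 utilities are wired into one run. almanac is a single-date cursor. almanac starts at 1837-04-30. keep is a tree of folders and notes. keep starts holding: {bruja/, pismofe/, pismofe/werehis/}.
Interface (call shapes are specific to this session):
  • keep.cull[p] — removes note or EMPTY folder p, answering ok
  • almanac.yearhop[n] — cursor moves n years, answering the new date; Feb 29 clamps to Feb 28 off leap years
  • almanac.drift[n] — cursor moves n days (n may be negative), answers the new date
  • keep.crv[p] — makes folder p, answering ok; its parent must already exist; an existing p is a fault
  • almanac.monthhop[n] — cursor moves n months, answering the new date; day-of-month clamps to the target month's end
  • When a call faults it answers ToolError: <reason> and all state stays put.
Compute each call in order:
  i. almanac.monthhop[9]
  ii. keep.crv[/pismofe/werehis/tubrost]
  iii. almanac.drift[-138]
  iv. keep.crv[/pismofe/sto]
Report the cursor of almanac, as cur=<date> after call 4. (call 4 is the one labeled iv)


Answer: cur=1837-09-14

Derivation:
Then almanac.monthhop with n→9, giving 1838-01-30.
I try keep.crv with p→/pismofe/werehis/tubrost, and see ok.
I try almanac.drift with n→-138, yielding 1837-09-14.
Calling keep.crv with p→/pismofe/sto, and get ok.


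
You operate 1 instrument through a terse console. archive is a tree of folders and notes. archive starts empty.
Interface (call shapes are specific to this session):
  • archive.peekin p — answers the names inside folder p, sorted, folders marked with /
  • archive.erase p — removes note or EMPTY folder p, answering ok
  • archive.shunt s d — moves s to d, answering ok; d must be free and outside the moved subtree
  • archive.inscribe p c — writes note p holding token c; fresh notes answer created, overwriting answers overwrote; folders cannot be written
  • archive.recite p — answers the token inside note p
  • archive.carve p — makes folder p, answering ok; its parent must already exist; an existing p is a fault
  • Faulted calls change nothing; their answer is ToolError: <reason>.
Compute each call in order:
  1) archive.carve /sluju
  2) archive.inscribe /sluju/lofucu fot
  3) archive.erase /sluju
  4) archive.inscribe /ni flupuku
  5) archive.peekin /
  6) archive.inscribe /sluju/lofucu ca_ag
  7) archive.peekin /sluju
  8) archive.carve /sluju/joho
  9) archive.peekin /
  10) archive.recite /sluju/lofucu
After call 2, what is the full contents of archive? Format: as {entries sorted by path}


Answer: {sluju/, sluju/lofucu=fot}

Derivation:
# archive.carve(p→/sluju) => ok
# archive.inscribe(p→/sluju/lofucu, c→fot) => created
# archive.erase(p→/sluju) => ToolError: not empty
# archive.inscribe(p→/ni, c→flupuku) => created
# archive.peekin(p→/) => [ni, sluju/]
# archive.inscribe(p→/sluju/lofucu, c→ca_ag) => overwrote
# archive.peekin(p→/sluju) => [lofucu]
# archive.carve(p→/sluju/joho) => ok
# archive.peekin(p→/) => [ni, sluju/]
# archive.recite(p→/sluju/lofucu) => ca_ag


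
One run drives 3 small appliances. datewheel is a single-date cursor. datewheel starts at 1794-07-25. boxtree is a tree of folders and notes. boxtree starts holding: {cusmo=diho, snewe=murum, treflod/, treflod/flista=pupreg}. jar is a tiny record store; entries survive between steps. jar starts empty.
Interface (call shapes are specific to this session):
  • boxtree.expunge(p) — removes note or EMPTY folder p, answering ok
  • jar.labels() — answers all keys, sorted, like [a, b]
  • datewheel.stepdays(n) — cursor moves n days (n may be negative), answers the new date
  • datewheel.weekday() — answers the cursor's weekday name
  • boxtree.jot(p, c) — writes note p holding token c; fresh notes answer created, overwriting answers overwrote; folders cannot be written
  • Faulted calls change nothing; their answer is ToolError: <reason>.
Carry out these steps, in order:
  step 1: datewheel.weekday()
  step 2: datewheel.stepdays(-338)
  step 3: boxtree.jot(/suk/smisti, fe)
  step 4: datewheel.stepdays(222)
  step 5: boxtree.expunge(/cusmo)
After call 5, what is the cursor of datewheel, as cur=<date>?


Answer: cur=1794-03-31

Derivation:
>>> weekday
:: Friday
>>> stepdays n: -338
:: 1793-08-21
>>> jot p: /suk/smisti c: fe
:: ToolError: no parent
>>> stepdays n: 222
:: 1794-03-31
>>> expunge p: /cusmo
:: ok


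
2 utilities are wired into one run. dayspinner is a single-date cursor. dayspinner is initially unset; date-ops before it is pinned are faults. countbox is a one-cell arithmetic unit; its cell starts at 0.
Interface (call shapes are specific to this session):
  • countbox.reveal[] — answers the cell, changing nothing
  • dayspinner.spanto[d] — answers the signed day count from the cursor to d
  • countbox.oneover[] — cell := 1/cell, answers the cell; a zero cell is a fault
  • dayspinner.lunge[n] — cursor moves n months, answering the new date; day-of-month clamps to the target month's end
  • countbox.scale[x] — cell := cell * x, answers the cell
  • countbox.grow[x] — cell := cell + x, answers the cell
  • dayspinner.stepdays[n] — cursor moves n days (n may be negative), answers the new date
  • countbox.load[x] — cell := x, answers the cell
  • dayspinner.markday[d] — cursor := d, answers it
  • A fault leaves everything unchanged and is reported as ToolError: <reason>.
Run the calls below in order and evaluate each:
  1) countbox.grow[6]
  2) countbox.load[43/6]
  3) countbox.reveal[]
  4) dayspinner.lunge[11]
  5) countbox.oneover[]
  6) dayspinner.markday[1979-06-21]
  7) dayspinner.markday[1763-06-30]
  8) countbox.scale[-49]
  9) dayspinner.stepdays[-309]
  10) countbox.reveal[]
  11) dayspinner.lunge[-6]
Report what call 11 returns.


Answer: 1762-02-25

Derivation:
-- 1. countbox.grow(x: 6) -> 6
-- 2. countbox.load(x: 43/6) -> 43/6
-- 3. countbox.reveal() -> 43/6
-- 4. dayspinner.lunge(n: 11) -> ToolError: no date set
-- 5. countbox.oneover() -> 6/43
-- 6. dayspinner.markday(d: 1979-06-21) -> 1979-06-21
-- 7. dayspinner.markday(d: 1763-06-30) -> 1763-06-30
-- 8. countbox.scale(x: -49) -> -294/43
-- 9. dayspinner.stepdays(n: -309) -> 1762-08-25
-- 10. countbox.reveal() -> -294/43
-- 11. dayspinner.lunge(n: -6) -> 1762-02-25


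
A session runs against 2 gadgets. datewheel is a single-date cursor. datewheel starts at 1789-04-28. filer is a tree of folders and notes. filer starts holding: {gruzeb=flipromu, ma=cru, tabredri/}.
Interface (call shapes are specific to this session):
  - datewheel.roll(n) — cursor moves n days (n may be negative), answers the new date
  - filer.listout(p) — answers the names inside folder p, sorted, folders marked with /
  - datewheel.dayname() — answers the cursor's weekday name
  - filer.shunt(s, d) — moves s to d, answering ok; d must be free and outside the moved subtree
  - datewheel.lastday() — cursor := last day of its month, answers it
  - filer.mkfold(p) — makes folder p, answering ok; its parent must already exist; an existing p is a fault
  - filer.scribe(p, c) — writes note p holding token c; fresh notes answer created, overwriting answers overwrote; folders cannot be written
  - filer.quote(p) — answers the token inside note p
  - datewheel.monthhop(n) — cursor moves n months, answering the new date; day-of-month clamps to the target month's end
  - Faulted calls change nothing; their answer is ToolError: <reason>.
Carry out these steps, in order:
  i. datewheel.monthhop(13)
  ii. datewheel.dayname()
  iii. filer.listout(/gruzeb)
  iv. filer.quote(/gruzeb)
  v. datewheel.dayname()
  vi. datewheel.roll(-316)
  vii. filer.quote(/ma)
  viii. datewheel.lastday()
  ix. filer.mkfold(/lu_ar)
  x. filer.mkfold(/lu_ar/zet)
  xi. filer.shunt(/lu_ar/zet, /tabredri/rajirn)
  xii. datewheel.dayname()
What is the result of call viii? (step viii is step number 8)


Answer: 1789-07-31

Derivation:
>>> datewheel.monthhop n='13'
[out] 1790-05-28
>>> datewheel.dayname
[out] Friday
>>> filer.listout p='/gruzeb'
[out] ToolError: not a directory
>>> filer.quote p='/gruzeb'
[out] flipromu
>>> datewheel.dayname
[out] Friday
>>> datewheel.roll n='-316'
[out] 1789-07-16
>>> filer.quote p='/ma'
[out] cru
>>> datewheel.lastday
[out] 1789-07-31
>>> filer.mkfold p='/lu_ar'
[out] ok
>>> filer.mkfold p='/lu_ar/zet'
[out] ok
>>> filer.shunt s='/lu_ar/zet' d='/tabredri/rajirn'
[out] ok
>>> datewheel.dayname
[out] Friday


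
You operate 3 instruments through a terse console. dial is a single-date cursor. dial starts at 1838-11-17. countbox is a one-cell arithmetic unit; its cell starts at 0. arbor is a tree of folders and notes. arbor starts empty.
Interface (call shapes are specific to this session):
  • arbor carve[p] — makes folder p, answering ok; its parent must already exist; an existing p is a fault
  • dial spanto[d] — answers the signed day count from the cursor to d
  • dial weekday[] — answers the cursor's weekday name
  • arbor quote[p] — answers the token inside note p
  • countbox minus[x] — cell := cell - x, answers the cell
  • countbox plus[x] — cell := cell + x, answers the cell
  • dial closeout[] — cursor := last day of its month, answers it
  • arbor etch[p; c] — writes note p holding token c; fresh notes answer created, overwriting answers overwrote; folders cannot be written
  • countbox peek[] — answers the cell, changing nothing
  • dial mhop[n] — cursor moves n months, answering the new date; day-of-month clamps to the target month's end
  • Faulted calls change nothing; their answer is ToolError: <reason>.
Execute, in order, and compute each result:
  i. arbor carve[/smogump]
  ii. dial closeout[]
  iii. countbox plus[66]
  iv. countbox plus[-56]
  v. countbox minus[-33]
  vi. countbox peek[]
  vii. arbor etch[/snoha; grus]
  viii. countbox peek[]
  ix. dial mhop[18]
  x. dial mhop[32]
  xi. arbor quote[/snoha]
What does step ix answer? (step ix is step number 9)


Do: arbor carve[/smogump]
See: ok
Do: dial closeout[]
See: 1838-11-30
Do: countbox plus[66]
See: 66
Do: countbox plus[-56]
See: 10
Do: countbox minus[-33]
See: 43
Do: countbox peek[]
See: 43
Do: arbor etch[/snoha; grus]
See: created
Do: countbox peek[]
See: 43
Do: dial mhop[18]
See: 1840-05-30
Do: dial mhop[32]
See: 1843-01-30
Do: arbor quote[/snoha]
See: grus

Answer: 1840-05-30


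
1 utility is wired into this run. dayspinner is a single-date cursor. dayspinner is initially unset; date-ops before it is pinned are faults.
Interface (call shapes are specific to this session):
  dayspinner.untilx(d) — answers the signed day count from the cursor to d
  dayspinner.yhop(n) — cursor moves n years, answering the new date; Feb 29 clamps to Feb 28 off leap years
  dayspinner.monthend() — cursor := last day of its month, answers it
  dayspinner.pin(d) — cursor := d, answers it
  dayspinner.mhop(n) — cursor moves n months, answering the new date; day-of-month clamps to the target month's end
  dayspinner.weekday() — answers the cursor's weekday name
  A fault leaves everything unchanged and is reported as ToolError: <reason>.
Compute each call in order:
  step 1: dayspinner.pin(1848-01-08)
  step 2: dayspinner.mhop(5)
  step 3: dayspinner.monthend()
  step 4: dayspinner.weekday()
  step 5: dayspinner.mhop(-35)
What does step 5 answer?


Answer: 1845-07-30

Derivation:
I try dayspinner.pin with 1848-01-08: 1848-01-08.
I use dayspinner.mhop with 5, and get 1848-06-08.
I try dayspinner.monthend, and see 1848-06-30.
Calling dayspinner.weekday, yielding Friday.
Then dayspinner.mhop with -35, giving 1845-07-30.
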